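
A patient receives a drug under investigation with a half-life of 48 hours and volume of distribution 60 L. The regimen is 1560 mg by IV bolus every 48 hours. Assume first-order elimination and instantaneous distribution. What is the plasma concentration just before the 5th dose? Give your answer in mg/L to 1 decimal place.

f = (1/2)^(τ/t½) = (1/2)^(48/48) ≈ 0.5000.
C₀ = D/Vd = 1560/60 ≈ 26.000 mg/L.
Before the 5th dose, 4 doses have been given. Superposition: Cmin = C₀·(f + f² + … + f^4).
≈ 26.000 × (0.5000 + 0.2500 + 0.1250 + 0.0625) ≈ 26.000 × 0.9375 ≈ 24.375 mg/L.

24.4 mg/L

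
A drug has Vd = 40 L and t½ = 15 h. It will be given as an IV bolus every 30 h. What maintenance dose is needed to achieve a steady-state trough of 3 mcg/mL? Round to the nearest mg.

τ/t½ = 30/15 ≈ 2, so f = (1/2)^(30/15) ≈ 0.250000.
Cmin,ss = (D/Vd)·f/(1−f), so D = Cmin,ss·Vd·(1−f)/f.
D = 3 × 40 × (1−f)/f ≈ 3 × 40 × 3.00000 ≈ 360.00 mg.

360 mg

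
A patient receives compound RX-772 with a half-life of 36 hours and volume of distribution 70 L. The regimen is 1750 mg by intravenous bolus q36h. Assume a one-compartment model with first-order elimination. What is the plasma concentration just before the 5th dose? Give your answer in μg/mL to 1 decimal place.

f = (1/2)^(τ/t½) = (1/2)^(36/36) ≈ 0.5000.
C₀ = D/Vd = 1750/70 ≈ 25.000 μg/mL.
Before the 5th dose, 4 doses have been given. Superposition: Cmin = C₀·(f + f² + … + f^4).
≈ 25.000 × (0.5000 + 0.2500 + 0.1250 + 0.0625) ≈ 25.000 × 0.9375 ≈ 23.438 μg/mL.

23.4 μg/mL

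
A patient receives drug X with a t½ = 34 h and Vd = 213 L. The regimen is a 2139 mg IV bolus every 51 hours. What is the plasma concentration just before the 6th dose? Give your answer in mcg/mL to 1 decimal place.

5.5 mcg/mL

f = (1/2)^(τ/t½) = (1/2)^(51/34) ≈ 0.3536.
C₀ = D/Vd = 2139/213 ≈ 10.042 mcg/mL.
Before the 6th dose, 5 doses have been given. Superposition: Cmin = C₀·(f + f² + … + f^5).
≈ 10.042 × (0.3536 + 0.1250 + 0.0442 + 0.0156 + 0.0055) ≈ 10.042 × 0.5439 ≈ 5.462 mcg/mL.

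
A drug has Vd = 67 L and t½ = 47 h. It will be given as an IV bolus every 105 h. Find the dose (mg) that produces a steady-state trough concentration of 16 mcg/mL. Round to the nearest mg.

τ/t½ = 105/47 ≈ 2.234, so f = (1/2)^(105/47) ≈ 0.212562.
Cmin,ss = (D/Vd)·f/(1−f), so D = Cmin,ss·Vd·(1−f)/f.
D = 16 × 67 × (1−f)/f ≈ 16 × 67 × 3.70451 ≈ 3971.23 mg.

3971 mg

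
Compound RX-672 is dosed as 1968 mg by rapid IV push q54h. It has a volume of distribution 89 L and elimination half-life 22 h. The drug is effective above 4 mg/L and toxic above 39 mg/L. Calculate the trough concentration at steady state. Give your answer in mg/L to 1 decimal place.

4.9 mg/L

k = ln2/t½ = ln2/22 ≈ 0.031507 h⁻¹; fraction remaining f = e^(−kτ) = e^(−0.031507×54) ≈ 0.1824.
Accumulation ratio R = 1/(1 − f) ≈ 1/0.8176 ≈ 1.2231.
Single-dose peak C₀ = D/Vd = 1968/89 ≈ 22.112 mg/L.
Cmax,ss = C₀/(1 − f) ≈ 22.112/0.8176 ≈ 27.045 mg/L.
Steady-state trough Cmin,ss = Cmax,ss·f ≈ 27.045 × 0.1824 ≈ 4.933 mg/L.
Trough 4.9 mg/L vs MEC 4 mg/L: adequate.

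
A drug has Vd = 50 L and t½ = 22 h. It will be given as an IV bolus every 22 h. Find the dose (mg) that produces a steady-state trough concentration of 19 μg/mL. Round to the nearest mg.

950 mg

τ/t½ = 22/22 ≈ 1, so f = (1/2)^(22/22) ≈ 0.500000.
Cmin,ss = (D/Vd)·f/(1−f), so D = Cmin,ss·Vd·(1−f)/f.
D = 19 × 50 × (1−f)/f ≈ 19 × 50 × 1.00000 ≈ 950.00 mg.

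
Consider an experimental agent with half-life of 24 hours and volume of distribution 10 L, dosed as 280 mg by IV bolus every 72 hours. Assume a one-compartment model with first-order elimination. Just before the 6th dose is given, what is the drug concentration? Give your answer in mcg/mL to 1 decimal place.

4.0 mcg/mL

f = (1/2)^(τ/t½) = (1/2)^(72/24) ≈ 0.1250.
C₀ = D/Vd = 280/10 ≈ 28.000 mcg/mL.
Before the 6th dose, 5 doses have been given. Superposition: Cmin = C₀·(f + f² + … + f^5).
≈ 28.000 × (0.1250 + 0.0156 + 0.0020 + 0.0002 + 0.0000) ≈ 28.000 × 0.1428 ≈ 3.998 mcg/mL.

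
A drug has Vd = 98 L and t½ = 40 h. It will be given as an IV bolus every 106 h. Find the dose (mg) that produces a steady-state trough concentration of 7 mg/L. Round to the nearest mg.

τ/t½ = 106/40 ≈ 2.65, so f = (1/2)^(106/40) ≈ 0.159320.
Cmin,ss = (D/Vd)·f/(1−f), so D = Cmin,ss·Vd·(1−f)/f.
D = 7 × 98 × (1−f)/f ≈ 7 × 98 × 5.27668 ≈ 3619.80 mg.

3620 mg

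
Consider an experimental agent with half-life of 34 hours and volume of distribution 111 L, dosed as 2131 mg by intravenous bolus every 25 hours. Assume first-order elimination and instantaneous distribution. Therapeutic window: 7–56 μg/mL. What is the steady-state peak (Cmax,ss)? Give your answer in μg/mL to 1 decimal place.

k = ln2/t½ = ln2/34 ≈ 0.020387 h⁻¹; fraction remaining f = e^(−kτ) = e^(−0.020387×25) ≈ 0.6007.
At steady state, accumulation factor R = 1/(1 − e^(−kτ)) ≈ 2.5044.
Single-dose peak C₀ = D/Vd = 2131/111 ≈ 19.198 μg/mL.
Steady-state peak Cmax,ss = C₀·R ≈ 19.198 × 2.5044 ≈ 48.079 μg/mL.
Peak 48.1 μg/mL vs MTC 56 μg/mL: below toxic threshold.

48.1 μg/mL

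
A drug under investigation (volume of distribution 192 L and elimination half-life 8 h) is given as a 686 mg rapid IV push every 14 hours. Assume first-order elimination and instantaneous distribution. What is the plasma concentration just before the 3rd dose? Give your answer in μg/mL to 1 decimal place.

f = (1/2)^(τ/t½) = (1/2)^(14/8) ≈ 0.2973.
C₀ = D/Vd = 686/192 ≈ 3.573 μg/mL.
Before the 3rd dose, 2 doses have been given. Superposition: Cmin = C₀·(f + f²).
≈ 3.573 × (0.2973 + 0.0884) ≈ 3.573 × 0.3857 ≈ 1.378 μg/mL.

1.4 μg/mL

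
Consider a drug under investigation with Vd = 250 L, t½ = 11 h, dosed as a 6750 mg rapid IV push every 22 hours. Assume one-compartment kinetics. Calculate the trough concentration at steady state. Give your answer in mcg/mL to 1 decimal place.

τ = 22 h = 2 half-lives, so f = (1/2)^2 = 0.25.
At steady state, R = 1/(1 − 0.25) = 4/3.
Single-dose peak C₀ = D/Vd = 6750/250 = 27 mcg/mL.
Steady-state peak Cmax,ss = C₀·R = 27 × 4/3 ≈ 36.000 mcg/mL.
Steady-state trough Cmin,ss = Cmax,ss·f ≈ 36.000 × 0.25 ≈ 9.000 mcg/mL.

9.0 mcg/mL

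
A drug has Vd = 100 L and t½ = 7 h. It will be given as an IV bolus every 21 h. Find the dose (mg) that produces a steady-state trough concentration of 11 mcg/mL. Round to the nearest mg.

τ/t½ = 21/7 ≈ 3, so f = (1/2)^(21/7) ≈ 0.125000.
Cmin,ss = (D/Vd)·f/(1−f), so D = Cmin,ss·Vd·(1−f)/f.
D = 11 × 100 × (1−f)/f ≈ 11 × 100 × 7.00000 ≈ 7700.00 mg.

7700 mg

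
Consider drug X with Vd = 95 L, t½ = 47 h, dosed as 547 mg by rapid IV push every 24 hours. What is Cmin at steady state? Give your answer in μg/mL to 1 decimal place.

Over one 24-h interval, 24/47 ≈ 0.51064 half-lives elapse, leaving f ≈ 0.7019 of each dose.
Each bolus raises the concentration by D/Vd = 547/95 ≈ 5.758 μg/mL.
Steady-state trough Cmin,ss = C₀·f/(1−f) ≈ 5.758 × 0.7019/0.2981 ≈ 13.558 μg/mL.

13.6 μg/mL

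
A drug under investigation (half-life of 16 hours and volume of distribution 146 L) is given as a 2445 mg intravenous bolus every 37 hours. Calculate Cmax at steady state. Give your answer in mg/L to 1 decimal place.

21.0 mg/L

k = ln2/t½ = ln2/16 ≈ 0.043322 h⁻¹; fraction remaining f = e^(−kτ) = e^(−0.043322×37) ≈ 0.2013.
At steady state, accumulation factor R = 1/(1 − e^(−kτ)) ≈ 1.2520.
Single-dose peak C₀ = D/Vd = 2445/146 ≈ 16.747 mg/L.
Cmax,ss = C₀/(1 − f) ≈ 16.747/0.7987 ≈ 20.968 mg/L.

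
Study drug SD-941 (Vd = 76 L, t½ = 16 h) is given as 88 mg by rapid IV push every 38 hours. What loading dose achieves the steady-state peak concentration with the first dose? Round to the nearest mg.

f = (1/2)^(38/16) ≈ 0.192776; accumulation ratio R = 1/(1−f) ≈ 1.23881.
Loading dose to hit Cmax,ss on first dose: D_load = D_maint·R ≈ 88 × 1.23881 ≈ 109.02 mg.

109 mg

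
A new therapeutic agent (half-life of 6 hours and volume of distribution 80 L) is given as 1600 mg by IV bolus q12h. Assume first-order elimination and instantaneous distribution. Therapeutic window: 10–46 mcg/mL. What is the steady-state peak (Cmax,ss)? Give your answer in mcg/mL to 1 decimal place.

26.7 mcg/mL

The dosing interval is 2 half-lives, so f = 2^(−2) = 0.25.
At steady state, R = 1/(1 − 0.25) = 4/3.
Single-dose peak C₀ = D/Vd = 1600/80 = 20 mcg/mL.
Steady-state peak Cmax,ss = C₀·R = 20 × 4/3 ≈ 26.667 mcg/mL.
Peak 26.7 mcg/mL vs MTC 46 mcg/mL: below toxic threshold.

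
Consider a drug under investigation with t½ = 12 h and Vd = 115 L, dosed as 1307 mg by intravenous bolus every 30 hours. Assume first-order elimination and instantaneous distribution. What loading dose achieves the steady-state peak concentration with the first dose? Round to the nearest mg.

f = (1/2)^(30/12) ≈ 0.176777; accumulation ratio R = 1/(1−f) ≈ 1.21474.
Loading dose to hit Cmax,ss on first dose: D_load = D_maint·R ≈ 1307 × 1.21474 ≈ 1587.67 mg.

1588 mg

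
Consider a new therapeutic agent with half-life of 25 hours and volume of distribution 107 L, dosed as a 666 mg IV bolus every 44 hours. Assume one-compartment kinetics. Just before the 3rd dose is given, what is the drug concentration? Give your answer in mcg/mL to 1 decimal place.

2.4 mcg/mL

f = (1/2)^(τ/t½) = (1/2)^(44/25) ≈ 0.2952.
C₀ = D/Vd = 666/107 ≈ 6.224 mcg/mL.
Before the 3rd dose, 2 doses have been given. Superposition: Cmin = C₀·(f + f²).
≈ 6.224 × (0.2952 + 0.0871) ≈ 6.224 × 0.3823 ≈ 2.379 mcg/mL.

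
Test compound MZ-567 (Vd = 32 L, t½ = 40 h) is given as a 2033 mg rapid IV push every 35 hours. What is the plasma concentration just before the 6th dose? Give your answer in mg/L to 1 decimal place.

f = (1/2)^(τ/t½) = (1/2)^(35/40) ≈ 0.5453.
C₀ = D/Vd = 2033/32 ≈ 63.531 mg/L.
Before the 6th dose, 5 doses have been given. Superposition: Cmin = C₀·(f + f² + … + f^5).
≈ 63.531 × (0.5453 + 0.2974 + 0.1621 + 0.0884 + 0.0482) ≈ 63.531 × 1.1414 ≈ 72.514 mg/L.

72.5 mg/L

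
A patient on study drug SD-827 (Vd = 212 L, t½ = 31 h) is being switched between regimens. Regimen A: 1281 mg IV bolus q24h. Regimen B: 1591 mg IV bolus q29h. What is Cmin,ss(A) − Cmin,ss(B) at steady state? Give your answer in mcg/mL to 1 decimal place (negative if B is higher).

Regimen A: f = (1/2)^(24/31) ≈ 0.5847; Cmin,ss = (1281/212)·f/(1−f) ≈ 8.507 mcg/mL.
Regimen B: f = (1/2)^(29/31) ≈ 0.5229; Cmin,ss = (1591/212)·f/(1−f) ≈ 8.225 mcg/mL.
Difference ≈ 8.507 − 8.225 ≈ 0.282 mcg/mL.

0.3 mcg/mL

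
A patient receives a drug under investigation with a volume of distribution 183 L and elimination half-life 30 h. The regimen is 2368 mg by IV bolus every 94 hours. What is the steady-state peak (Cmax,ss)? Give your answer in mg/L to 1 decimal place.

Over one 94-h interval, 94/30 ≈ 3.1333 half-lives elapse, leaving f ≈ 0.1140 of each dose.
At steady state, accumulation factor R = 1/(1 − e^(−kτ)) ≈ 1.1287.
Single-dose peak C₀ = D/Vd = 2368/183 ≈ 12.940 mg/L.
Steady-state peak Cmax,ss = C₀·R ≈ 12.940 × 1.1287 ≈ 14.605 mg/L.

14.6 mg/L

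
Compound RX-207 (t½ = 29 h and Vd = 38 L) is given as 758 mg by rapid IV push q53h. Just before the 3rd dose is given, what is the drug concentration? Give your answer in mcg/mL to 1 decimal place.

f = (1/2)^(τ/t½) = (1/2)^(53/29) ≈ 0.2817.
C₀ = D/Vd = 758/38 ≈ 19.947 mcg/mL.
Before the 3rd dose, 2 doses have been given. Superposition: Cmin = C₀·(f + f²).
≈ 19.947 × (0.2817 + 0.0794) ≈ 19.947 × 0.3611 ≈ 7.203 mcg/mL.

7.2 mcg/mL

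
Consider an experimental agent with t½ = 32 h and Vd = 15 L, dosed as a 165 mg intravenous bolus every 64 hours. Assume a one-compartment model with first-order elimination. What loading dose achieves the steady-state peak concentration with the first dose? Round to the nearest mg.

f = (1/2)^(64/32) ≈ 0.250000; accumulation ratio R = 1/(1−f) ≈ 1.33333.
Loading dose to hit Cmax,ss on first dose: D_load = D_maint·R ≈ 165 × 1.33333 ≈ 220.00 mg.

220 mg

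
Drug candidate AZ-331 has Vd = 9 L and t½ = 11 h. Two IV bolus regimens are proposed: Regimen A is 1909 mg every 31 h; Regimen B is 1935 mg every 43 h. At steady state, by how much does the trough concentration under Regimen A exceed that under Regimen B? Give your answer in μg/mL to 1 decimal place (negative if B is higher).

Regimen A: f = (1/2)^(31/11) ≈ 0.1418; Cmin,ss = (1909/9)·f/(1−f) ≈ 35.047 μg/mL.
Regimen B: f = (1/2)^(43/11) ≈ 0.0666; Cmin,ss = (1935/9)·f/(1−f) ≈ 15.341 μg/mL.
Difference ≈ 35.047 − 15.341 ≈ 19.706 μg/mL.

19.7 μg/mL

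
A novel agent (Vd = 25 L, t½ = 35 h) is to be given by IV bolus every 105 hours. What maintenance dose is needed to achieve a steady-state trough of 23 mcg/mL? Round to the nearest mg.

τ/t½ = 105/35 ≈ 3, so f = (1/2)^(105/35) ≈ 0.125000.
Cmin,ss = (D/Vd)·f/(1−f), so D = Cmin,ss·Vd·(1−f)/f.
D = 23 × 25 × (1−f)/f ≈ 23 × 25 × 7.00000 ≈ 4025.00 mg.

4025 mg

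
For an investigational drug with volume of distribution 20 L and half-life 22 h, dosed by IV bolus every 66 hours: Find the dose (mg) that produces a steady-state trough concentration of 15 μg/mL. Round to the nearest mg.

2100 mg

τ/t½ = 66/22 ≈ 3, so f = (1/2)^(66/22) ≈ 0.125000.
Cmin,ss = (D/Vd)·f/(1−f), so D = Cmin,ss·Vd·(1−f)/f.
D = 15 × 20 × (1−f)/f ≈ 15 × 20 × 7.00000 ≈ 2100.00 mg.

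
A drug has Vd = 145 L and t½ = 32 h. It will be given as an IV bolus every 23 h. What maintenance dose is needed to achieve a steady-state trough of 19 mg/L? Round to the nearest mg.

τ/t½ = 23/32 ≈ 0.71875, so f = (1/2)^(23/32) ≈ 0.607624.
Cmin,ss = (D/Vd)·f/(1−f), so D = Cmin,ss·Vd·(1−f)/f.
D = 19 × 145 × (1−f)/f ≈ 19 × 145 × 0.64575 ≈ 1779.04 mg.

1779 mg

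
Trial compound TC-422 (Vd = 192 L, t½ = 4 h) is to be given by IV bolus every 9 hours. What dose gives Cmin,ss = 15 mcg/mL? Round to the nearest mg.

τ/t½ = 9/4 ≈ 2.25, so f = (1/2)^(9/4) ≈ 0.210224.
Cmin,ss = (D/Vd)·f/(1−f), so D = Cmin,ss·Vd·(1−f)/f.
D = 15 × 192 × (1−f)/f ≈ 15 × 192 × 3.75683 ≈ 10819.67 mg.

10820 mg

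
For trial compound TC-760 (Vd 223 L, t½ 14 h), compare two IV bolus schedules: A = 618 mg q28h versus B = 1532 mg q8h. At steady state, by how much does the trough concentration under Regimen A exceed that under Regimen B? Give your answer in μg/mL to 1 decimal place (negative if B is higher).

-13.2 μg/mL

Regimen A: f = (1/2)^(28/14) ≈ 0.2500; Cmin,ss = (618/223)·f/(1−f) ≈ 0.924 μg/mL.
Regimen B: f = (1/2)^(8/14) ≈ 0.6730; Cmin,ss = (1532/223)·f/(1−f) ≈ 14.139 μg/mL.
Difference ≈ 0.924 − 14.139 ≈ -13.215 μg/mL.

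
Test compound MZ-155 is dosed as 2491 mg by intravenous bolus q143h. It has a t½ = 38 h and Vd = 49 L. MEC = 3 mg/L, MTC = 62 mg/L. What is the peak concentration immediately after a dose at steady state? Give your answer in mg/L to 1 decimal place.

54.9 mg/L

τ/t½ = 143/38 ≈ 3.7632, so fraction remaining f = (1/2)^(143/38) ≈ 0.0737.
Accumulation ratio R = 1/(1 − f) ≈ 1/0.9263 ≈ 1.0796.
Each bolus raises the concentration by D/Vd = 2491/49 ≈ 50.837 mg/L.
Cmax,ss = C₀/(1 − f) ≈ 50.837/0.9263 ≈ 54.882 mg/L.
Peak 54.9 mg/L vs MTC 62 mg/L: below toxic threshold.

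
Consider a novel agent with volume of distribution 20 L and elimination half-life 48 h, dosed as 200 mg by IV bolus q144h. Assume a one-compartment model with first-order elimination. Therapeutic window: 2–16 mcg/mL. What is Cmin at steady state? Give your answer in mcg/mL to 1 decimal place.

1.4 mcg/mL

The dosing interval is 3 half-lives, so f = 2^(−3) = 0.125.
Accumulation ratio R = 1/(1 − f) = 1/0.875 = 8/7.
Single-dose peak C₀ = D/Vd = 200/20 = 10 mcg/mL.
Steady-state peak Cmax,ss = C₀·R = 10 × 8/7 ≈ 11.429 mcg/mL.
Steady-state trough Cmin,ss = Cmax,ss·f ≈ 11.429 × 0.125 ≈ 1.429 mcg/mL.
Trough 1.4 mcg/mL vs MEC 2 mcg/mL: subtherapeutic.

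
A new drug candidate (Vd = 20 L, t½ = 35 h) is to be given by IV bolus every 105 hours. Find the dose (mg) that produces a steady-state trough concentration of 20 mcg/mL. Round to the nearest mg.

τ/t½ = 105/35 ≈ 3, so f = (1/2)^(105/35) ≈ 0.125000.
Cmin,ss = (D/Vd)·f/(1−f), so D = Cmin,ss·Vd·(1−f)/f.
D = 20 × 20 × (1−f)/f ≈ 20 × 20 × 7.00000 ≈ 2800.00 mg.

2800 mg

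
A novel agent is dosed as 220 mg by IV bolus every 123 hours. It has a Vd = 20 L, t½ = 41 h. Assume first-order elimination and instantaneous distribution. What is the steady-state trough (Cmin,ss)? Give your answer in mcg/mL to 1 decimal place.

τ = 123 h = 3 half-lives, so f = (1/2)^3 = 0.125.
At steady state, R = 1/(1 − 0.125) = 8/7.
Single-dose peak C₀ = D/Vd = 220/20 = 11 mcg/mL.
Steady-state peak Cmax,ss = C₀·R = 11 × 8/7 ≈ 12.571 mcg/mL.
Steady-state trough Cmin,ss = Cmax,ss·f ≈ 12.571 × 0.125 ≈ 1.571 mcg/mL.

1.6 mcg/mL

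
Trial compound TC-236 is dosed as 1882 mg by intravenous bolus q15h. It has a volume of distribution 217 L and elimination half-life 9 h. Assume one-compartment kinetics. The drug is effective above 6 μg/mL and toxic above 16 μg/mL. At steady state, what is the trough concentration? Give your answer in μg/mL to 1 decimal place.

4.0 μg/mL

Over one 15-h interval, 15/9 ≈ 1.6667 half-lives elapse, leaving f ≈ 0.3150 of each dose.
At steady state, accumulation factor R = 1/(1 − e^(−kτ)) ≈ 1.4599.
Single-dose peak C₀ = D/Vd = 1882/217 ≈ 8.673 μg/mL.
Cmax,ss = C₀/(1 − f) ≈ 8.673/0.6850 ≈ 12.661 μg/mL.
One interval later, Cmin,ss = Cmax,ss·e^(−kτ) ≈ 12.661 × 0.3150 ≈ 3.988 μg/mL.
Trough 4.0 μg/mL vs MEC 6 μg/mL: subtherapeutic.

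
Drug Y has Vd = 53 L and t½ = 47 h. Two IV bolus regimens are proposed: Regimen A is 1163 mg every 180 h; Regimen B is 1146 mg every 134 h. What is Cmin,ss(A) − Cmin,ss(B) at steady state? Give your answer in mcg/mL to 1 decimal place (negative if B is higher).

-1.8 mcg/mL

Regimen A: f = (1/2)^(180/47) ≈ 0.0703; Cmin,ss = (1163/53)·f/(1−f) ≈ 1.659 mcg/mL.
Regimen B: f = (1/2)^(134/47) ≈ 0.1386; Cmin,ss = (1146/53)·f/(1−f) ≈ 3.479 mcg/mL.
Difference ≈ 1.659 − 3.479 ≈ -1.820 mcg/mL.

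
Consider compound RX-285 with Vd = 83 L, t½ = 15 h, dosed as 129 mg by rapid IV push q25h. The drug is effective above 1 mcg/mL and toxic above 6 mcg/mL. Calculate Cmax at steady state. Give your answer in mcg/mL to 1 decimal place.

2.3 mcg/mL

Over one 25-h interval, 25/15 ≈ 1.6667 half-lives elapse, leaving f ≈ 0.3150 of each dose.
Accumulation ratio R = 1/(1 − f) ≈ 1/0.6850 ≈ 1.4599.
Each bolus raises the concentration by D/Vd = 129/83 ≈ 1.554 mcg/mL.
Steady-state peak Cmax,ss = C₀·R ≈ 1.554 × 1.4599 ≈ 2.269 mcg/mL.
Peak 2.3 mcg/mL vs MTC 6 mcg/mL: below toxic threshold.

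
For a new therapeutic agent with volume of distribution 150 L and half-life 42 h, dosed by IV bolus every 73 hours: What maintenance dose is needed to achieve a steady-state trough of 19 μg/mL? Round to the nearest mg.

6657 mg

τ/t½ = 73/42 ≈ 1.7381, so f = (1/2)^(73/42) ≈ 0.299765.
Cmin,ss = (D/Vd)·f/(1−f), so D = Cmin,ss·Vd·(1−f)/f.
D = 19 × 150 × (1−f)/f ≈ 19 × 150 × 2.33595 ≈ 6657.46 mg.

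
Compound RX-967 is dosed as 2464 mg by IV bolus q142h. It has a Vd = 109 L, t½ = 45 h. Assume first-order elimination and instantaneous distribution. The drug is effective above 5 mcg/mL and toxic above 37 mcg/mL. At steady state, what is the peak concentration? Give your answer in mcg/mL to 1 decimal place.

Over one 142-h interval, 142/45 ≈ 3.1556 half-lives elapse, leaving f ≈ 0.1122 of each dose.
Accumulation ratio R = 1/(1 − f) ≈ 1/0.8878 ≈ 1.1264.
Each bolus raises the concentration by D/Vd = 2464/109 ≈ 22.606 mcg/mL.
Steady-state peak Cmax,ss = C₀·R ≈ 22.606 × 1.1264 ≈ 25.463 mcg/mL.
Peak 25.5 mcg/mL vs MTC 37 mcg/mL: below toxic threshold.

25.5 mcg/mL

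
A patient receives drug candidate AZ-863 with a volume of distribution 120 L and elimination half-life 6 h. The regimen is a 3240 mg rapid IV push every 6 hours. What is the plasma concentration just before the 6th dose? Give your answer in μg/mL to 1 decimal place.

26.2 μg/mL

f = (1/2)^(τ/t½) = (1/2)^(6/6) ≈ 0.5000.
C₀ = D/Vd = 3240/120 ≈ 27.000 μg/mL.
Before the 6th dose, 5 doses have been given. Superposition: Cmin = C₀·(f + f² + … + f^5).
≈ 27.000 × (0.5000 + 0.2500 + 0.1250 + 0.0625 + 0.0313) ≈ 27.000 × 0.9688 ≈ 26.158 μg/mL.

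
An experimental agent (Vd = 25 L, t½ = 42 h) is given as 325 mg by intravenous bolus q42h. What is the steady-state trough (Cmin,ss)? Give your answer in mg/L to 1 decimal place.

The dosing interval is 1 half-life, so f = 2^(−1) = 0.5.
At steady state, R = 1/(1 − 0.5) = 2/1.
Single-dose peak C₀ = D/Vd = 325/25 = 13 mg/L.
Steady-state peak Cmax,ss = C₀·R = 13 × 2/1 ≈ 26.000 mg/L.
Steady-state trough Cmin,ss = Cmax,ss·f ≈ 26.000 × 0.5 ≈ 13.000 mg/L.

13.0 mg/L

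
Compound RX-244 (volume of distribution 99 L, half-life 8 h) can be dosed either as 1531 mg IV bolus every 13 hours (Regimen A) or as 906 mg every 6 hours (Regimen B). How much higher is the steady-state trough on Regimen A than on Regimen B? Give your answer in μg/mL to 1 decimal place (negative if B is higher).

Regimen A: f = (1/2)^(13/8) ≈ 0.3242; Cmin,ss = (1531/99)·f/(1−f) ≈ 7.419 μg/mL.
Regimen B: f = (1/2)^(6/8) ≈ 0.5946; Cmin,ss = (906/99)·f/(1−f) ≈ 13.423 μg/mL.
Difference ≈ 7.419 − 13.423 ≈ -6.004 μg/mL.

-6.0 μg/mL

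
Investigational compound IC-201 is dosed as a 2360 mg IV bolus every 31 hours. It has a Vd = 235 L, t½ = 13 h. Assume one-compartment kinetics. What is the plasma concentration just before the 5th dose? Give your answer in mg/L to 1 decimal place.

f = (1/2)^(τ/t½) = (1/2)^(31/13) ≈ 0.1915.
C₀ = D/Vd = 2360/235 ≈ 10.043 mg/L.
Before the 5th dose, 4 doses have been given. Superposition: Cmin = C₀·(f + f² + … + f^4).
≈ 10.043 × (0.1915 + 0.0367 + 0.0070 + 0.0013) ≈ 10.043 × 0.2365 ≈ 2.375 mg/L.

2.4 mg/L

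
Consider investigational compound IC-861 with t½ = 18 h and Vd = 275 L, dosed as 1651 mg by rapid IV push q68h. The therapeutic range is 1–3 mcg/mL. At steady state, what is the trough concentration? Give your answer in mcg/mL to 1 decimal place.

0.5 mcg/mL

k = ln2/t½ = ln2/18 ≈ 0.038508 h⁻¹; fraction remaining f = e^(−kτ) = e^(−0.038508×68) ≈ 0.0729.
Each bolus raises the concentration by D/Vd = 1651/275 ≈ 6.004 mcg/mL.
Steady-state trough Cmin,ss = C₀·f/(1−f) ≈ 6.004 × 0.0729/0.9271 ≈ 0.472 mcg/mL.
Trough 0.5 mcg/mL vs MEC 1 mcg/mL: subtherapeutic.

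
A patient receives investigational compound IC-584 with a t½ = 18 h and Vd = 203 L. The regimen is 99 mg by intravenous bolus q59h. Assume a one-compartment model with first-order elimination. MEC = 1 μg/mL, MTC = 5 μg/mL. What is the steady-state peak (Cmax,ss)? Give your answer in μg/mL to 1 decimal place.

Over one 59-h interval, 59/18 ≈ 3.2778 half-lives elapse, leaving f ≈ 0.1031 of each dose.
Accumulation ratio R = 1/(1 − f) ≈ 1/0.8969 ≈ 1.1150.
Each bolus raises the concentration by D/Vd = 99/203 ≈ 0.488 μg/mL.
Steady-state peak Cmax,ss = C₀·R ≈ 0.488 × 1.1150 ≈ 0.544 μg/mL.
Peak 0.5 μg/mL vs MTC 5 μg/mL: below toxic threshold.

0.5 μg/mL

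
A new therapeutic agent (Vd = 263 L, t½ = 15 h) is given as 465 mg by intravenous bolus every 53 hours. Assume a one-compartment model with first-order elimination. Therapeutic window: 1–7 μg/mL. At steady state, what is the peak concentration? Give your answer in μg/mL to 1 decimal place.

Over one 53-h interval, 53/15 ≈ 3.5333 half-lives elapse, leaving f ≈ 0.0864 of each dose.
Accumulation ratio R = 1/(1 − f) ≈ 1/0.9136 ≈ 1.0946.
Each bolus raises the concentration by D/Vd = 465/263 ≈ 1.768 μg/mL.
Steady-state peak Cmax,ss = C₀·R ≈ 1.768 × 1.0946 ≈ 1.935 μg/mL.
Peak 1.9 μg/mL vs MTC 7 μg/mL: below toxic threshold.

1.9 μg/mL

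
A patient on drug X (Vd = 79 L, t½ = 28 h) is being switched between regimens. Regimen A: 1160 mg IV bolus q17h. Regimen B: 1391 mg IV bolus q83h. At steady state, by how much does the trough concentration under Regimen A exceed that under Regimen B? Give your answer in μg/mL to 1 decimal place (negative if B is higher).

25.5 μg/mL

Regimen A: f = (1/2)^(17/28) ≈ 0.6565; Cmin,ss = (1160/79)·f/(1−f) ≈ 28.063 μg/mL.
Regimen B: f = (1/2)^(83/28) ≈ 0.1281; Cmin,ss = (1391/79)·f/(1−f) ≈ 2.587 μg/mL.
Difference ≈ 28.063 − 2.587 ≈ 25.476 μg/mL.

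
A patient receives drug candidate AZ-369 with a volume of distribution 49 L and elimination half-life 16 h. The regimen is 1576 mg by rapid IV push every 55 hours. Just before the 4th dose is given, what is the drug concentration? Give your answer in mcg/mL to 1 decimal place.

3.3 mcg/mL

f = (1/2)^(τ/t½) = (1/2)^(55/16) ≈ 0.0923.
C₀ = D/Vd = 1576/49 ≈ 32.163 mcg/mL.
Before the 4th dose, 3 doses have been given. Superposition: Cmin = C₀·(f + f² + … + f^3).
≈ 32.163 × (0.0923 + 0.0085 + 0.0008) ≈ 32.163 × 0.1016 ≈ 3.268 mcg/mL.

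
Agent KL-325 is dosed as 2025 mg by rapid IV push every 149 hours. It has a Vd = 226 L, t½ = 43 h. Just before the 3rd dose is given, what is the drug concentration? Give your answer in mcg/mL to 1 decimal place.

0.9 mcg/mL

f = (1/2)^(τ/t½) = (1/2)^(149/43) ≈ 0.0906.
C₀ = D/Vd = 2025/226 ≈ 8.960 mcg/mL.
Before the 3rd dose, 2 doses have been given. Superposition: Cmin = C₀·(f + f²).
≈ 8.960 × (0.0906 + 0.0082) ≈ 8.960 × 0.0988 ≈ 0.885 mcg/mL.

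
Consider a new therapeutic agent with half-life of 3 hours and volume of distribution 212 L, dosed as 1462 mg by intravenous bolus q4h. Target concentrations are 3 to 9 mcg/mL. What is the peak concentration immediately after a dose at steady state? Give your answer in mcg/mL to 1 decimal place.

11.4 mcg/mL

k = ln2/t½ = ln2/3 ≈ 0.231049 h⁻¹; fraction remaining f = e^(−kτ) = e^(−0.231049×4) ≈ 0.3969.
Accumulation ratio R = 1/(1 − f) ≈ 1/0.6031 ≈ 1.6581.
Single-dose peak C₀ = D/Vd = 1462/212 ≈ 6.896 mcg/mL.
Cmax,ss = C₀/(1 − f) ≈ 6.896/0.6031 ≈ 11.434 mcg/mL.
Peak 11.4 mcg/mL vs MTC 9 mcg/mL: exceeds toxic threshold.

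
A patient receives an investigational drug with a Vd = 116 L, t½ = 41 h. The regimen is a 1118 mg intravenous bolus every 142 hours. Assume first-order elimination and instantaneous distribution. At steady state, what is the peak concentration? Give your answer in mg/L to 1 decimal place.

τ/t½ = 142/41 ≈ 3.4634, so fraction remaining f = (1/2)^(142/41) ≈ 0.0907.
Accumulation ratio R = 1/(1 − f) ≈ 1/0.9093 ≈ 1.0997.
Single-dose peak C₀ = D/Vd = 1118/116 ≈ 9.638 mg/L.
Cmax,ss = C₀/(1 − f) ≈ 9.638/0.9093 ≈ 10.599 mg/L.

10.6 mg/L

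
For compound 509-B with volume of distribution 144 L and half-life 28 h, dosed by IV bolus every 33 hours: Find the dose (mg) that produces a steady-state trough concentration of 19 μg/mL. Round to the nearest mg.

3457 mg

τ/t½ = 33/28 ≈ 1.1786, so f = (1/2)^(33/28) ≈ 0.441789.
Cmin,ss = (D/Vd)·f/(1−f), so D = Cmin,ss·Vd·(1−f)/f.
D = 19 × 144 × (1−f)/f ≈ 19 × 144 × 1.26352 ≈ 3456.99 mg.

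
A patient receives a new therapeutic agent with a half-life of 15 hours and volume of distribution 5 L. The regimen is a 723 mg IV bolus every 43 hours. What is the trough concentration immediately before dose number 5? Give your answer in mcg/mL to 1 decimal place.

f = (1/2)^(τ/t½) = (1/2)^(43/15) ≈ 0.1371.
C₀ = D/Vd = 723/5 ≈ 144.600 mcg/mL.
Before the 5th dose, 4 doses have been given. Superposition: Cmin = C₀·(f + f² + … + f^4).
≈ 144.600 × (0.1371 + 0.0188 + 0.0026 + 0.0004) ≈ 144.600 × 0.1589 ≈ 22.977 mcg/mL.

23.0 mcg/mL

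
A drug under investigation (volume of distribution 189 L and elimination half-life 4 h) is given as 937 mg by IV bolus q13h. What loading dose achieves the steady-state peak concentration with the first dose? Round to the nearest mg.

f = (1/2)^(13/4) ≈ 0.105112; accumulation ratio R = 1/(1−f) ≈ 1.11746.
Loading dose to hit Cmax,ss on first dose: D_load = D_maint·R ≈ 937 × 1.11746 ≈ 1047.06 mg.

1047 mg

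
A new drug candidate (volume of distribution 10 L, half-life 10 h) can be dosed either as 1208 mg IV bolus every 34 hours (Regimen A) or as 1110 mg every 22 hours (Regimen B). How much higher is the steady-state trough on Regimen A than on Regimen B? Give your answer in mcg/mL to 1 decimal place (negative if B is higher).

-18.2 mcg/mL

Regimen A: f = (1/2)^(34/10) ≈ 0.0947; Cmin,ss = (1208/10)·f/(1−f) ≈ 12.636 mcg/mL.
Regimen B: f = (1/2)^(22/10) ≈ 0.2176; Cmin,ss = (1110/10)·f/(1−f) ≈ 30.871 mcg/mL.
Difference ≈ 12.636 − 30.871 ≈ -18.235 mcg/mL.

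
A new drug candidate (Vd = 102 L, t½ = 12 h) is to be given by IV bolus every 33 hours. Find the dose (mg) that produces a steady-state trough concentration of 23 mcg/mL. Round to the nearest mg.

13436 mg

τ/t½ = 33/12 ≈ 2.75, so f = (1/2)^(33/12) ≈ 0.148651.
Cmin,ss = (D/Vd)·f/(1−f), so D = Cmin,ss·Vd·(1−f)/f.
D = 23 × 102 × (1−f)/f ≈ 23 × 102 × 5.72717 ≈ 13435.94 mg.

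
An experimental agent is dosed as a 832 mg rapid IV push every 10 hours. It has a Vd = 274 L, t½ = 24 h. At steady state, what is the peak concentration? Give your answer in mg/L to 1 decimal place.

k = ln2/t½ = ln2/24 ≈ 0.028881 h⁻¹; fraction remaining f = e^(−kτ) = e^(−0.028881×10) ≈ 0.7492.
At steady state, accumulation factor R = 1/(1 − e^(−kτ)) ≈ 3.9872.
Single-dose peak C₀ = D/Vd = 832/274 ≈ 3.036 mg/L.
Cmax,ss = C₀/(1 − f) ≈ 3.036/0.2508 ≈ 12.105 mg/L.

12.1 mg/L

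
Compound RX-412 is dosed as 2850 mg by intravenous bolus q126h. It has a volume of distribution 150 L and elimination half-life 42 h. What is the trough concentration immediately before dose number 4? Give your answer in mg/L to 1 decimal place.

f = (1/2)^(τ/t½) = (1/2)^(126/42) ≈ 0.1250.
C₀ = D/Vd = 2850/150 ≈ 19.000 mg/L.
Before the 4th dose, 3 doses have been given. Superposition: Cmin = C₀·(f + f² + … + f^3).
≈ 19.000 × (0.1250 + 0.0156 + 0.0020) ≈ 19.000 × 0.1426 ≈ 2.709 mg/L.

2.7 mg/L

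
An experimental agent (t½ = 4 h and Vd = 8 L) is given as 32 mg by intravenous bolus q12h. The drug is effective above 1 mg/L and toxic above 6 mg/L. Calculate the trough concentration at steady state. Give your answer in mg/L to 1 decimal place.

τ = 12 h = 3 half-lives, so f = (1/2)^3 = 0.125.
Accumulation ratio R = 1/(1 − f) = 1/0.875 = 8/7.
Single-dose peak C₀ = D/Vd = 32/8 = 4 mg/L.
Steady-state peak Cmax,ss = C₀·R = 4 × 8/7 ≈ 4.571 mg/L.
Steady-state trough Cmin,ss = Cmax,ss·f ≈ 4.571 × 0.125 ≈ 0.571 mg/L.
Trough 0.6 mg/L vs MEC 1 mg/L: subtherapeutic.

0.6 mg/L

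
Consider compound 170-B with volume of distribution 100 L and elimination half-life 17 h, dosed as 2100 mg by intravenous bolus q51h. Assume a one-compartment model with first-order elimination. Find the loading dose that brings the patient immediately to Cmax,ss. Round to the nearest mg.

f = (1/2)^(51/17) ≈ 0.125000; accumulation ratio R = 1/(1−f) ≈ 1.14286.
Loading dose to hit Cmax,ss on first dose: D_load = D_maint·R ≈ 2100 × 1.14286 ≈ 2400.01 mg.

2400 mg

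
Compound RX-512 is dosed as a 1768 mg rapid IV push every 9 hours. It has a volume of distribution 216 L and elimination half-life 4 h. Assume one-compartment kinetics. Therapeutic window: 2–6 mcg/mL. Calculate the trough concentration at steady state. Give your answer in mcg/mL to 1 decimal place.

Over one 9-h interval, 9/4 ≈ 2.25 half-lives elapse, leaving f ≈ 0.2102 of each dose.
Accumulation ratio R = 1/(1 − f) ≈ 1/0.7898 ≈ 1.2661.
Single-dose peak C₀ = D/Vd = 1768/216 ≈ 8.185 mcg/mL.
Cmax,ss = C₀/(1 − f) ≈ 8.185/0.7898 ≈ 10.363 mcg/mL.
One interval later, Cmin,ss = Cmax,ss·e^(−kτ) ≈ 10.363 × 0.2102 ≈ 2.178 mcg/mL.
Trough 2.2 mcg/mL vs MEC 2 mcg/mL: adequate.

2.2 mcg/mL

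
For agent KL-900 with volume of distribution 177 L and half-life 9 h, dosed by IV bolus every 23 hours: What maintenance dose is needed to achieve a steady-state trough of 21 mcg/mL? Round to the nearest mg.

τ/t½ = 23/9 ≈ 2.5556, so f = (1/2)^(23/9) ≈ 0.170099.
Cmin,ss = (D/Vd)·f/(1−f), so D = Cmin,ss·Vd·(1−f)/f.
D = 21 × 177 × (1−f)/f ≈ 21 × 177 × 4.87893 ≈ 18134.98 mg.

18135 mg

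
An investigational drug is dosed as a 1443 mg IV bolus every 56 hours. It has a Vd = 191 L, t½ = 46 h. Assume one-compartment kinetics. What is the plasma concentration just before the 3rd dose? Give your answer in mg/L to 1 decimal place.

4.6 mg/L

f = (1/2)^(τ/t½) = (1/2)^(56/46) ≈ 0.4301.
C₀ = D/Vd = 1443/191 ≈ 7.555 mg/L.
Before the 3rd dose, 2 doses have been given. Superposition: Cmin = C₀·(f + f²).
≈ 7.555 × (0.4301 + 0.1850) ≈ 7.555 × 0.6151 ≈ 4.647 mg/L.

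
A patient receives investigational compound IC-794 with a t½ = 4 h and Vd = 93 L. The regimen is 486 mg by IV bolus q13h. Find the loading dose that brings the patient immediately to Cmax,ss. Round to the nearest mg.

f = (1/2)^(13/4) ≈ 0.105112; accumulation ratio R = 1/(1−f) ≈ 1.11746.
Loading dose to hit Cmax,ss on first dose: D_load = D_maint·R ≈ 486 × 1.11746 ≈ 543.09 mg.

543 mg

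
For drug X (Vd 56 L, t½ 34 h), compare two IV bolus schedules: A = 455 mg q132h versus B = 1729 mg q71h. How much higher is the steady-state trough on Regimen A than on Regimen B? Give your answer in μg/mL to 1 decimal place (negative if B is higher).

-8.9 μg/mL

Regimen A: f = (1/2)^(132/34) ≈ 0.0678; Cmin,ss = (455/56)·f/(1−f) ≈ 0.591 μg/mL.
Regimen B: f = (1/2)^(71/34) ≈ 0.2352; Cmin,ss = (1729/56)·f/(1−f) ≈ 9.495 μg/mL.
Difference ≈ 0.591 − 9.495 ≈ -8.904 μg/mL.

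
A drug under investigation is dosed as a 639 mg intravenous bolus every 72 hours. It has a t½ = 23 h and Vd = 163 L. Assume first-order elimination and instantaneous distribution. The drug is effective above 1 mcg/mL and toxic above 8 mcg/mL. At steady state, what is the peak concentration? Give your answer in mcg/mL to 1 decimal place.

4.4 mcg/mL

Over one 72-h interval, 72/23 ≈ 3.1304 half-lives elapse, leaving f ≈ 0.1142 of each dose.
At steady state, accumulation factor R = 1/(1 − e^(−kτ)) ≈ 1.1289.
Each bolus raises the concentration by D/Vd = 639/163 ≈ 3.920 mcg/mL.
Steady-state peak Cmax,ss = C₀·R ≈ 3.920 × 1.1289 ≈ 4.425 mcg/mL.
Peak 4.4 mcg/mL vs MTC 8 mcg/mL: below toxic threshold.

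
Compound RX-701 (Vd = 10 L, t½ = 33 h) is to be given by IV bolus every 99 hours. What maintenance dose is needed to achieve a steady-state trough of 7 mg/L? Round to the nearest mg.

τ/t½ = 99/33 ≈ 3, so f = (1/2)^(99/33) ≈ 0.125000.
Cmin,ss = (D/Vd)·f/(1−f), so D = Cmin,ss·Vd·(1−f)/f.
D = 7 × 10 × (1−f)/f ≈ 7 × 10 × 7.00000 ≈ 490.00 mg.

490 mg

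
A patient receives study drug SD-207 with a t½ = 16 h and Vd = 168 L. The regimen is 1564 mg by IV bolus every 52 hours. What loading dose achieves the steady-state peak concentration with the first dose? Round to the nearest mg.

f = (1/2)^(52/16) ≈ 0.105112; accumulation ratio R = 1/(1−f) ≈ 1.11746.
Loading dose to hit Cmax,ss on first dose: D_load = D_maint·R ≈ 1564 × 1.11746 ≈ 1747.71 mg.

1748 mg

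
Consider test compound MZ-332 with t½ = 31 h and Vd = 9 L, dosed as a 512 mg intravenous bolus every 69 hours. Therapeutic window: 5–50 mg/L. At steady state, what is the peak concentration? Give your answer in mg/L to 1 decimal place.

72.4 mg/L

k = ln2/t½ = ln2/31 ≈ 0.022360 h⁻¹; fraction remaining f = e^(−kτ) = e^(−0.022360×69) ≈ 0.2138.
Accumulation ratio R = 1/(1 − f) ≈ 1/0.7862 ≈ 1.2719.
Each bolus raises the concentration by D/Vd = 512/9 ≈ 56.889 mg/L.
Cmax,ss = C₀/(1 − f) ≈ 56.889/0.7862 ≈ 72.359 mg/L.
Peak 72.4 mg/L vs MTC 50 mg/L: exceeds toxic threshold.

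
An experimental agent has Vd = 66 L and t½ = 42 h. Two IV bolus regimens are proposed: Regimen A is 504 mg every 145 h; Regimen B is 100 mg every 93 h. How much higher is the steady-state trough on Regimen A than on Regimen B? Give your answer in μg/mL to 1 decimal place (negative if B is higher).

0.4 μg/mL

Regimen A: f = (1/2)^(145/42) ≈ 0.0914; Cmin,ss = (504/66)·f/(1−f) ≈ 0.768 μg/mL.
Regimen B: f = (1/2)^(93/42) ≈ 0.2155; Cmin,ss = (100/66)·f/(1−f) ≈ 0.416 μg/mL.
Difference ≈ 0.768 − 0.416 ≈ 0.352 μg/mL.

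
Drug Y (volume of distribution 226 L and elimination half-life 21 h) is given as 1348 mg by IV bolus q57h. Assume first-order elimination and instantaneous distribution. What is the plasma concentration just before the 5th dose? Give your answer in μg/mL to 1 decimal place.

1.1 μg/mL

f = (1/2)^(τ/t½) = (1/2)^(57/21) ≈ 0.1524.
C₀ = D/Vd = 1348/226 ≈ 5.965 μg/mL.
Before the 5th dose, 4 doses have been given. Superposition: Cmin = C₀·(f + f² + … + f^4).
≈ 5.965 × (0.1524 + 0.0232 + 0.0035 + 0.0005) ≈ 5.965 × 0.1796 ≈ 1.071 μg/mL.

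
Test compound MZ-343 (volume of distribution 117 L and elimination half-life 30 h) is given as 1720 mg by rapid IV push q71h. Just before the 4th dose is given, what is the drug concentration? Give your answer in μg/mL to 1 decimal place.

f = (1/2)^(τ/t½) = (1/2)^(71/30) ≈ 0.1939.
C₀ = D/Vd = 1720/117 ≈ 14.701 μg/mL.
Before the 4th dose, 3 doses have been given. Superposition: Cmin = C₀·(f + f² + … + f^3).
≈ 14.701 × (0.1939 + 0.0376 + 0.0073) ≈ 14.701 × 0.2388 ≈ 3.511 μg/mL.

3.5 μg/mL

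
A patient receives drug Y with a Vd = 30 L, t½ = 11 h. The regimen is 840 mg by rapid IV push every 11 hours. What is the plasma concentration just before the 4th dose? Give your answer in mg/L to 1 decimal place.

24.5 mg/L

f = (1/2)^(τ/t½) = (1/2)^(11/11) ≈ 0.5000.
C₀ = D/Vd = 840/30 ≈ 28.000 mg/L.
Before the 4th dose, 3 doses have been given. Superposition: Cmin = C₀·(f + f² + … + f^3).
≈ 28.000 × (0.5000 + 0.2500 + 0.1250) ≈ 28.000 × 0.8750 ≈ 24.500 mg/L.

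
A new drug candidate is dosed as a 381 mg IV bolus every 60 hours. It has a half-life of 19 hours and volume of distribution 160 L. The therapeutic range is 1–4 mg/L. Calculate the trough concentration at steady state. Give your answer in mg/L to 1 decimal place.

0.3 mg/L

τ/t½ = 60/19 ≈ 3.1579, so fraction remaining f = (1/2)^(60/19) ≈ 0.1120.
Single-dose peak C₀ = D/Vd = 381/160 ≈ 2.381 mg/L.
Steady-state trough Cmin,ss = C₀·f/(1−f) ≈ 2.381 × 0.1120/0.8880 ≈ 0.300 mg/L.
Trough 0.3 mg/L vs MEC 1 mg/L: subtherapeutic.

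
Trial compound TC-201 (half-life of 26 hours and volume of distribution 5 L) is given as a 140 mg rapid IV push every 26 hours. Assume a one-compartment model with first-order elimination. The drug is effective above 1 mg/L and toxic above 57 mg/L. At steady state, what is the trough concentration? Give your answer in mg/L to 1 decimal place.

τ = 26 h = 1 half-life, so f = (1/2)^1 = 0.5.
At steady state, R = 1/(1 − 0.5) = 2/1.
Single-dose peak C₀ = D/Vd = 140/5 = 28 mg/L.
Steady-state peak Cmax,ss = C₀·R = 28 × 2/1 ≈ 56.000 mg/L.
Steady-state trough Cmin,ss = Cmax,ss·f ≈ 56.000 × 0.5 ≈ 28.000 mg/L.
Trough 28.0 mg/L vs MEC 1 mg/L: adequate.

28.0 mg/L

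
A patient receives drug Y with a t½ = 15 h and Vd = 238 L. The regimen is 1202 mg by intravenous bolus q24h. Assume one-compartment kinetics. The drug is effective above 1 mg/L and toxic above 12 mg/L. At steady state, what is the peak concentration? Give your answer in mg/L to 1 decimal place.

Over one 24-h interval, 24/15 ≈ 1.6 half-lives elapse, leaving f ≈ 0.3299 of each dose.
At steady state, accumulation factor R = 1/(1 − e^(−kτ)) ≈ 1.4923.
Single-dose peak C₀ = D/Vd = 1202/238 ≈ 5.050 mg/L.
Cmax,ss = C₀/(1 − f) ≈ 5.050/0.6701 ≈ 7.536 mg/L.
Peak 7.5 mg/L vs MTC 12 mg/L: below toxic threshold.

7.5 mg/L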